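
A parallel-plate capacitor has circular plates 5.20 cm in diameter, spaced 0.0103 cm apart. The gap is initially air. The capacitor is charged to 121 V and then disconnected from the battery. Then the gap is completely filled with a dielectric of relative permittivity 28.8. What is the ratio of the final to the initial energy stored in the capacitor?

U₂/U₁ ≈ 0.0347

Isolated ⇒ Q is held fixed.
C₂ = 28.8 C₁ and U = Q²/(2C), so U₂/U₁ = C₁/C₂ = 0.0347.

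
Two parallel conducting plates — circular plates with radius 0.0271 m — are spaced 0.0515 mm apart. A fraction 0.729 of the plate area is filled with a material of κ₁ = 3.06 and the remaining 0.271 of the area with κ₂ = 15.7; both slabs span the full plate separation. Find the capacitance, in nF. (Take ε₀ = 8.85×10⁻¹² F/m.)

C ≈ 2.57 nF

A = π(0.0271 m)² = 2.31×10⁻³ m².
Side-by-side slabs ⇒ two capacitors in parallel, each spanning the full gap.
C₁ = κ₁ε₀A₁/d = 3.06 × 8.85×10⁻¹² × 1.68×10⁻³ / 5.15×10⁻⁵ = 8.84×10⁻¹⁰ F.
C₂ = κ₂ε₀A₂/d = 15.7 × 8.85×10⁻¹² × 6.25×10⁻⁴ / 5.15×10⁻⁵ = 1.69×10⁻⁹ F.
C = C₁ + C₂ = 2.57×10⁻⁹ F.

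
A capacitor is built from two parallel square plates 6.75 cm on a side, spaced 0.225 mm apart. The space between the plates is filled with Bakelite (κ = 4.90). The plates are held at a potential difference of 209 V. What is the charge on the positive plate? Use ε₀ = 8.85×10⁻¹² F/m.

Q ≈ 184 nC

A = (6.75 cm)² = 4.56×10⁻³ m².
C = κε₀A/d = 4.90 × 8.85×10⁻¹² × 4.56×10⁻³ / 2.25×10⁻⁴ = 8.78×10⁻¹⁰ F.
Q = CV = 8.78×10⁻¹⁰ × 209 = 1.84×10⁻⁷ C.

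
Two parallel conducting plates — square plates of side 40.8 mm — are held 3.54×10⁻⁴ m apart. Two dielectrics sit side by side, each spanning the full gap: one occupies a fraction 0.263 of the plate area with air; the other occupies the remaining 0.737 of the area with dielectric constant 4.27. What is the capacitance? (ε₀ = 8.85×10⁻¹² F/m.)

C ≈ 142 pF

A = (40.8 mm)² = 1.66×10⁻³ m².
Side-by-side slabs ⇒ two capacitors in parallel, each spanning the full gap.
C₁ = κ₁ε₀A₁/d = 1.00 × 8.85×10⁻¹² × 4.38×10⁻⁴ / 3.54×10⁻⁴ = 1.09×10⁻¹¹ F.
C₂ = κ₂ε₀A₂/d = 4.27 × 8.85×10⁻¹² × 1.23×10⁻³ / 3.54×10⁻⁴ = 1.31×10⁻¹⁰ F.
C = C₁ + C₂ = 1.42×10⁻¹⁰ F.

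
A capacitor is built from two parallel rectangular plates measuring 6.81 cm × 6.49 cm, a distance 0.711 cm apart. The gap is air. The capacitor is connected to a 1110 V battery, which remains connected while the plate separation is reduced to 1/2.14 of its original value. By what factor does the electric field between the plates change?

Battery connected ⇒ V is held fixed.
E = V/d, so E₂/E₁ = d₁/d₂ = 2.14.

2.14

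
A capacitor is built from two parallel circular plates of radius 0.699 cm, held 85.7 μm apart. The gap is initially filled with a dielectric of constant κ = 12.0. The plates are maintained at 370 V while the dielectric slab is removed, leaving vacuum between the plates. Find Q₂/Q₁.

Battery connected ⇒ V is held fixed.
C₂ = 0.0833 C₁ and Q = CV, so Q₂/Q₁ = C₂/C₁ = 0.0833.

0.0833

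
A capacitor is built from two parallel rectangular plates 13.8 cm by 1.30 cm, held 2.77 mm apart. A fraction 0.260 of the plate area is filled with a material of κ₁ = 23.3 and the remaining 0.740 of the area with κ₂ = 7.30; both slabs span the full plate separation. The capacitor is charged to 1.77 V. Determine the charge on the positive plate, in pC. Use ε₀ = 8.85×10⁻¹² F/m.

A = 13.8 × 1.30 cm² = 1.79×10⁻³ m².
Side-by-side slabs ⇒ two capacitors in parallel, each spanning the full gap.
C₁ = κ₁ε₀A₁/d = 23.3 × 8.85×10⁻¹² × 4.66×10⁻⁴ / 2.77×10⁻³ = 3.47×10⁻¹¹ F.
C₂ = κ₂ε₀A₂/d = 7.30 × 8.85×10⁻¹² × 1.33×10⁻³ / 2.77×10⁻³ = 3.10×10⁻¹¹ F.
C = C₁ + C₂ = 6.57×10⁻¹¹ F.
Q = CV = 6.57×10⁻¹¹ × 1.77 = 1.16×10⁻¹⁰ C.

116 pC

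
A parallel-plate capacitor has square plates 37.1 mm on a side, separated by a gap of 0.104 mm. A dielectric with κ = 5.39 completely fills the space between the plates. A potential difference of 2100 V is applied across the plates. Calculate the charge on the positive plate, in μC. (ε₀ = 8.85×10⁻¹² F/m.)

A = (37.1 mm)² = 1.38×10⁻³ m².
C = κε₀A/d = 5.39 × 8.85×10⁻¹² × 1.38×10⁻³ / 1.04×10⁻⁴ = 6.31×10⁻¹⁰ F.
Q = CV = 6.31×10⁻¹⁰ × 2100 = 1.33×10⁻⁶ C.

1.33 μC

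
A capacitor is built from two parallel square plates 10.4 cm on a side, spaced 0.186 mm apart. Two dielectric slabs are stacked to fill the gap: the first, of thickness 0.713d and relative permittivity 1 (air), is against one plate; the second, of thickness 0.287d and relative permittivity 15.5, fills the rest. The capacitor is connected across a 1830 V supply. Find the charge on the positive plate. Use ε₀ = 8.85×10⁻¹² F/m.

Q ≈ 1.29 μC

A = (10.4 cm)² = 1.08×10⁻² m².
Stacked slabs ⇒ two capacitors in series, each with the full plate area.
C₁ = κ₁ε₀A/d₁ = 1.00 × 8.85×10⁻¹² × 1.08×10⁻² / 1.33×10⁻⁴ = 7.22×10⁻¹⁰ F.
C₂ = κ₂ε₀A/d₂ = 15.5 × 8.85×10⁻¹² × 1.08×10⁻² / 5.34×10⁻⁵ = 2.78×10⁻⁸ F.
C = (1/C₁ + 1/C₂)⁻¹ = 7.04×10⁻¹⁰ F.
Q = CV = 7.04×10⁻¹⁰ × 1830 = 1.29×10⁻⁶ C.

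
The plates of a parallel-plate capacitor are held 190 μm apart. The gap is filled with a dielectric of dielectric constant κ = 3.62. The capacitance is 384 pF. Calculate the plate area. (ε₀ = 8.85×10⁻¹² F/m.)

A = Cd/(κε₀) = 3.84×10⁻¹⁰ × 1.90×10⁻⁴ / (3.62 × 8.85×10⁻¹²) = 2.28×10⁻³ m².

22.8 cm²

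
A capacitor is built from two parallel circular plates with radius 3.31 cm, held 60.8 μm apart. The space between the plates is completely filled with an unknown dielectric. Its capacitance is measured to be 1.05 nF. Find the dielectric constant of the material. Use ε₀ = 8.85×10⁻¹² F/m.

A = π(3.31 cm)² = 3.44×10⁻³ m².
κ = Cd/(ε₀A) = 1.05×10⁻⁹ × 6.08×10⁻⁵ / (8.85×10⁻¹² × 3.44×10⁻³) = 2.10.

κ ≈ 2.10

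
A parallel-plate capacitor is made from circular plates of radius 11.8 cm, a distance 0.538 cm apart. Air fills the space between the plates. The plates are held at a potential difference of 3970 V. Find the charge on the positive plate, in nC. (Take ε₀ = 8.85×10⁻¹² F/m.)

A = π(11.8 cm)² = 4.37×10⁻² m².
C = ε₀A/d = 8.85×10⁻¹² × 4.37×10⁻² / 5.38×10⁻³ = 7.20×10⁻¹¹ F.
Q = CV = 7.20×10⁻¹¹ × 3970 = 2.86×10⁻⁷ C.

Q ≈ 286 nC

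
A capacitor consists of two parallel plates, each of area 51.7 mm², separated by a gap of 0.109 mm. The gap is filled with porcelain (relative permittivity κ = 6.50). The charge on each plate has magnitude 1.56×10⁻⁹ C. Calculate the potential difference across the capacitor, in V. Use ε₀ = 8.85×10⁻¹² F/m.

A = 51.7 mm² = 5.17×10⁻⁵ m².
C = κε₀A/d = 6.50 × 8.85×10⁻¹² × 5.17×10⁻⁵ / 1.09×10⁻⁴ = 2.73×10⁻¹¹ F.
V = Q/C = 1.56×10⁻⁹ / 2.73×10⁻¹¹ = 57.2 V.

V ≈ 57.2 V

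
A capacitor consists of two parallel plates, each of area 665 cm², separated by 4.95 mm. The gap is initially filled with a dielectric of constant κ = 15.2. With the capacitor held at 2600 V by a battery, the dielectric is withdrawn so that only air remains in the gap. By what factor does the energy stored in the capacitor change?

Battery connected ⇒ V is held fixed.
C₂ = 0.0658 C₁ and U = ½CV², so U₂/U₁ = C₂/C₁ = 0.0658.

U₂/U₁ ≈ 0.0658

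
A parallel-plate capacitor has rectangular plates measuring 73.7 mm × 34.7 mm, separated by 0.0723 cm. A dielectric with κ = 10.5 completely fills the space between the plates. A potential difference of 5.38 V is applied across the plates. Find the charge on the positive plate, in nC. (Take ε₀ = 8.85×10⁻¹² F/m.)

A = 73.7 × 34.7 mm² = 2.56×10⁻³ m².
C = κε₀A/d = 10.5 × 8.85×10⁻¹² × 2.56×10⁻³ / 7.23×10⁻⁴ = 3.29×10⁻¹⁰ F.
Q = CV = 3.29×10⁻¹⁰ × 5.38 = 1.77×10⁻⁹ C.

1.77 nC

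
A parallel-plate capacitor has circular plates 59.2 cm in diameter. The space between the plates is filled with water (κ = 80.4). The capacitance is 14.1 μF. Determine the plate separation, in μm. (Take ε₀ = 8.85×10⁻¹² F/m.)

A = π(59.2/2 cm)² = 0.275 m².
d = κε₀A/C = 80.4 × 8.85×10⁻¹² × 0.275 / 1.41×10⁻⁵ = 1.39×10⁻⁵ m.

d ≈ 13.9 μm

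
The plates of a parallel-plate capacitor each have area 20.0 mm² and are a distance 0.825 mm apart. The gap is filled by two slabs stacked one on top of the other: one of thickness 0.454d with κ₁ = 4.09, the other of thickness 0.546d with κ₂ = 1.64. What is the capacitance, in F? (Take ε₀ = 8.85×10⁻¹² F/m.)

4.83×10⁻¹³ F

A = 20.0 mm² = 2.00×10⁻⁵ m².
Stacked slabs ⇒ two capacitors in series, each with the full plate area.
C₁ = κ₁ε₀A/d₁ = 4.09 × 8.85×10⁻¹² × 2.00×10⁻⁵ / 3.75×10⁻⁴ = 1.93×10⁻¹² F.
C₂ = κ₂ε₀A/d₂ = 1.64 × 8.85×10⁻¹² × 2.00×10⁻⁵ / 4.50×10⁻⁴ = 6.44×10⁻¹³ F.
C = (1/C₁ + 1/C₂)⁻¹ = 4.83×10⁻¹³ F.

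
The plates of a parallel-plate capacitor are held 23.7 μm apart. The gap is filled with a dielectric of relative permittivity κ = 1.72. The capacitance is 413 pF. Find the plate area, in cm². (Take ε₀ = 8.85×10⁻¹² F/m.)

A = Cd/(κε₀) = 4.13×10⁻¹⁰ × 2.37×10⁻⁵ / (1.72 × 8.85×10⁻¹²) = 6.43×10⁻⁴ m².

6.43 cm²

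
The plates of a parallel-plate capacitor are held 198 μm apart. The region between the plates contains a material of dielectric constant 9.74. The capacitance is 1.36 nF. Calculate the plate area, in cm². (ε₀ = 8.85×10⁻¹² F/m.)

A = Cd/(κε₀) = 1.36×10⁻⁹ × 1.98×10⁻⁴ / (9.74 × 8.85×10⁻¹²) = 3.12×10⁻³ m².

A ≈ 31.2 cm²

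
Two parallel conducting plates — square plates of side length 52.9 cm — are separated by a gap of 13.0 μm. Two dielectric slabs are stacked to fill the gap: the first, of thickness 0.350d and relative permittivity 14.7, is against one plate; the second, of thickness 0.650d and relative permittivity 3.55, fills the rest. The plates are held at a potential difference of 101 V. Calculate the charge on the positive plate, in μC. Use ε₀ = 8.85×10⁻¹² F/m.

Q ≈ 93.0 μC

A = (52.9 cm)² = 0.280 m².
Stacked slabs ⇒ two capacitors in series, each with the full plate area.
C₁ = κ₁ε₀A/d₁ = 14.7 × 8.85×10⁻¹² × 0.280 / 4.55×10⁻⁶ = 8.00×10⁻⁶ F.
C₂ = κ₂ε₀A/d₂ = 3.55 × 8.85×10⁻¹² × 0.280 / 8.45×10⁻⁶ = 1.04×10⁻⁶ F.
C = (1/C₁ + 1/C₂)⁻¹ = 9.21×10⁻⁷ F.
Q = CV = 9.21×10⁻⁷ × 101 = 9.30×10⁻⁵ C.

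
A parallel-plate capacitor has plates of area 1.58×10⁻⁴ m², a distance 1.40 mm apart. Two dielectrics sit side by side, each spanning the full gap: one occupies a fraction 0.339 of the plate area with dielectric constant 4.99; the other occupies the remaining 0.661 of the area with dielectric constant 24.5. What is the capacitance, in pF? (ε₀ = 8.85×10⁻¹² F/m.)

Side-by-side slabs ⇒ two capacitors in parallel, each spanning the full gap.
C₁ = κ₁ε₀A₁/d = 4.99 × 8.85×10⁻¹² × 5.36×10⁻⁵ / 1.40×10⁻³ = 1.69×10⁻¹² F.
C₂ = κ₂ε₀A₂/d = 24.5 × 8.85×10⁻¹² × 1.04×10⁻⁴ / 1.40×10⁻³ = 1.62×10⁻¹¹ F.
C = C₁ + C₂ = 1.79×10⁻¹¹ F.

17.9 pF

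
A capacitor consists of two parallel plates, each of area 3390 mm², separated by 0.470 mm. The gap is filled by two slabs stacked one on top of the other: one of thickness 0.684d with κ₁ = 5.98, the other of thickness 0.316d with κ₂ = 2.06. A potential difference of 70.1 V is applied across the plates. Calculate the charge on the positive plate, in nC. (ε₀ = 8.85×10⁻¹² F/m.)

A = 3390 mm² = 3.39×10⁻³ m².
Stacked slabs ⇒ two capacitors in series, each with the full plate area.
C₁ = κ₁ε₀A/d₁ = 5.98 × 8.85×10⁻¹² × 3.39×10⁻³ / 3.21×10⁻⁴ = 5.58×10⁻¹⁰ F.
C₂ = κ₂ε₀A/d₂ = 2.06 × 8.85×10⁻¹² × 3.39×10⁻³ / 1.49×10⁻⁴ = 4.16×10⁻¹⁰ F.
C = (1/C₁ + 1/C₂)⁻¹ = 2.38×10⁻¹⁰ F.
Q = CV = 2.38×10⁻¹⁰ × 70.1 = 1.67×10⁻⁸ C.

16.7 nC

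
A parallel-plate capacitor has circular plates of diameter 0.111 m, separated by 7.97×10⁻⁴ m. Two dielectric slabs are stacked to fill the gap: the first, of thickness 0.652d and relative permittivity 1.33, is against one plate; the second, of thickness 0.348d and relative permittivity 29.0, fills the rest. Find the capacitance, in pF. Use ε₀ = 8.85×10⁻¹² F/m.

A = π(0.111/2 m)² = 9.68×10⁻³ m².
Stacked slabs ⇒ two capacitors in series, each with the full plate area.
C₁ = κ₁ε₀A/d₁ = 1.33 × 8.85×10⁻¹² × 9.68×10⁻³ / 5.20×10⁻⁴ = 2.19×10⁻¹⁰ F.
C₂ = κ₂ε₀A/d₂ = 29.0 × 8.85×10⁻¹² × 9.68×10⁻³ / 2.77×10⁻⁴ = 8.95×10⁻⁹ F.
C = (1/C₁ + 1/C₂)⁻¹ = 2.14×10⁻¹⁰ F.

214 pF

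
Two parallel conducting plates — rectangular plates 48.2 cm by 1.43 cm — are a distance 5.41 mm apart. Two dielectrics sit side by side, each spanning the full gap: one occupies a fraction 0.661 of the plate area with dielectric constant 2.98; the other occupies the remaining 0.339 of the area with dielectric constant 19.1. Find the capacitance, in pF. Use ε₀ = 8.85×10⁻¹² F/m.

A = 48.2 × 1.43 cm² = 6.89×10⁻³ m².
Side-by-side slabs ⇒ two capacitors in parallel, each spanning the full gap.
C₁ = κ₁ε₀A₁/d = 2.98 × 8.85×10⁻¹² × 4.56×10⁻³ / 5.41×10⁻³ = 2.22×10⁻¹¹ F.
C₂ = κ₂ε₀A₂/d = 19.1 × 8.85×10⁻¹² × 2.34×10⁻³ / 5.41×10⁻³ = 7.30×10⁻¹¹ F.
C = C₁ + C₂ = 9.52×10⁻¹¹ F.

C ≈ 95.2 pF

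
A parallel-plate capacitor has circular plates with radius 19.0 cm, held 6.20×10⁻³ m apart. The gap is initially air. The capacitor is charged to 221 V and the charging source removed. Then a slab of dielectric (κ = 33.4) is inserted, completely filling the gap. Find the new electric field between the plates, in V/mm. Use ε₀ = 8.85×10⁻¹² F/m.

A = π(19.0 cm)² = 0.113 m².
Initially C₁ = ε₀A/d = 8.85×10⁻¹² × 0.113 / 6.20×10⁻³ = 1.62×10⁻¹⁰ F.
E₁ = 3.56×10⁴ V/m.
Isolated ⇒ Q is held fixed. V₂ = Q/C₂ = V₁/33.4; E = V/d, so E₂/E₁ = (V₂/V₁)(d₁/d₂) = 0.0299.
E₂ = 0.0299 × 3.56×10⁴ = 1.07×10³ V/m.

1.07 V/mm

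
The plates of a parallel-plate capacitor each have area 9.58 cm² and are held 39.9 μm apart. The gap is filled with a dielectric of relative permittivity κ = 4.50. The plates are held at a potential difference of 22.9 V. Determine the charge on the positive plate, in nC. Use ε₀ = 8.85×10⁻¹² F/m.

A = 9.58 cm² = 9.58×10⁻⁴ m².
C = κε₀A/d = 4.50 × 8.85×10⁻¹² × 9.58×10⁻⁴ / 3.99×10⁻⁵ = 9.56×10⁻¹⁰ F.
Q = CV = 9.56×10⁻¹⁰ × 22.9 = 2.19×10⁻⁸ C.

21.9 nC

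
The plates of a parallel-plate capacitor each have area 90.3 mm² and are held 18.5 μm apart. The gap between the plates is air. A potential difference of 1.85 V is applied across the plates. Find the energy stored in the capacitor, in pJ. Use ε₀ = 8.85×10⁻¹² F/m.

A = 90.3 mm² = 9.03×10⁻⁵ m².
C = ε₀A/d = 8.85×10⁻¹² × 9.03×10⁻⁵ / 1.85×10⁻⁵ = 4.32×10⁻¹¹ F.
U = ½CV² = ½ × 4.32×10⁻¹¹ × (1.85)² = 7.39×10⁻¹¹ J.

U ≈ 73.9 pJ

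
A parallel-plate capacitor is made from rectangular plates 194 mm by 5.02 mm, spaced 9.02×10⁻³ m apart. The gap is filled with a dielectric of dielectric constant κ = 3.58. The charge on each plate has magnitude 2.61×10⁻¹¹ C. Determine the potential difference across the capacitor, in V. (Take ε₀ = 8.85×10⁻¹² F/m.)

A = 194 × 5.02 mm² = 9.74×10⁻⁴ m².
C = κε₀A/d = 3.58 × 8.85×10⁻¹² × 9.74×10⁻⁴ / 9.02×10⁻³ = 3.42×10⁻¹² F.
V = Q/C = 2.61×10⁻¹¹ / 3.42×10⁻¹² = 7.63 V.

7.63 V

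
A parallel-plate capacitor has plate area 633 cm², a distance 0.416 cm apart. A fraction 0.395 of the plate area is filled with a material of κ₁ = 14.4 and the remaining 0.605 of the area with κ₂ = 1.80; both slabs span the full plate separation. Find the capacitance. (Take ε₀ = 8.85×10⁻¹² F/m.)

A = 633 cm² = 6.33×10⁻² m².
Side-by-side slabs ⇒ two capacitors in parallel, each spanning the full gap.
C₁ = κ₁ε₀A₁/d = 14.4 × 8.85×10⁻¹² × 2.50×10⁻² / 4.16×10⁻³ = 7.66×10⁻¹⁰ F.
C₂ = κ₂ε₀A₂/d = 1.80 × 8.85×10⁻¹² × 3.83×10⁻² / 4.16×10⁻³ = 1.47×10⁻¹⁰ F.
C = C₁ + C₂ = 9.13×10⁻¹⁰ F.

0.913 nF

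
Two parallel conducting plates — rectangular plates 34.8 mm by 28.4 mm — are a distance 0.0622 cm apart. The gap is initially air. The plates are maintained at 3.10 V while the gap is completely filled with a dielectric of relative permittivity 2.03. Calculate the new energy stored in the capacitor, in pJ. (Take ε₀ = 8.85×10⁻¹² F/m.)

U ≈ 137 pJ

A = 34.8 × 28.4 mm² = 9.88×10⁻⁴ m².
Initially C₁ = ε₀A/d = 8.85×10⁻¹² × 9.88×10⁻⁴ / 6.22×10⁻⁴ = 1.41×10⁻¹¹ F.
U₁ = 6.76×10⁻¹¹ J.
Battery connected ⇒ V is held fixed. C₂ = 2.03 C₁ and U = ½CV², so U₂/U₁ = C₂/C₁ = 2.03.
U₂ = 2.03 × 6.76×10⁻¹¹ = 1.37×10⁻¹⁰ J.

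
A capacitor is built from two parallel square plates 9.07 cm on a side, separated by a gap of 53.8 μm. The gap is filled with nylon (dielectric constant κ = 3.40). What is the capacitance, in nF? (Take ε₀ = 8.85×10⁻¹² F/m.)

4.60 nF

A = (9.07 cm)² = 8.23×10⁻³ m².
C = κε₀A/d = 3.40 × 8.85×10⁻¹² × 8.23×10⁻³ / 5.38×10⁻⁵ = 4.60×10⁻⁹ F.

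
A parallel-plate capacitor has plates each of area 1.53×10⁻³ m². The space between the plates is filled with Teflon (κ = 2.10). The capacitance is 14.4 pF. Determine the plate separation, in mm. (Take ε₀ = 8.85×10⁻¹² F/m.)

d ≈ 1.97 mm

d = κε₀A/C = 2.10 × 8.85×10⁻¹² × 1.53×10⁻³ / 1.44×10⁻¹¹ = 1.97×10⁻³ m.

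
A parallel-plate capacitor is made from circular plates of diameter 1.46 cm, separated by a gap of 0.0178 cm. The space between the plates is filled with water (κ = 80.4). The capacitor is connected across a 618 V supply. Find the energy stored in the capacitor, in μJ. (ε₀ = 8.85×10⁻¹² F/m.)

A = π(1.46/2 cm)² = 1.67×10⁻⁴ m².
C = κε₀A/d = 80.4 × 8.85×10⁻¹² × 1.67×10⁻⁴ / 1.78×10⁻⁴ = 6.69×10⁻¹⁰ F.
U = ½CV² = ½ × 6.69×10⁻¹⁰ × (618)² = 1.28×10⁻⁴ J.

U ≈ 128 μJ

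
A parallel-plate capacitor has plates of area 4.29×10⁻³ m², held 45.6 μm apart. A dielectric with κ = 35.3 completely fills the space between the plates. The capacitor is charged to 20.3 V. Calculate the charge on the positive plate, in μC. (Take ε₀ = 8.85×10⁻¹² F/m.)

0.597 μC

C = κε₀A/d = 35.3 × 8.85×10⁻¹² × 4.29×10⁻³ / 4.56×10⁻⁵ = 2.94×10⁻⁸ F.
Q = CV = 2.94×10⁻⁸ × 20.3 = 5.97×10⁻⁷ C.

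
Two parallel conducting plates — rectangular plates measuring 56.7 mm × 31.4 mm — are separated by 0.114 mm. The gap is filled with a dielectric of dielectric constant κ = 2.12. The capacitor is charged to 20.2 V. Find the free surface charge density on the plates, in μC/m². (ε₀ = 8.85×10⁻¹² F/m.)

A = 56.7 × 31.4 mm² = 1.78×10⁻³ m².
C = κε₀A/d = 2.12 × 8.85×10⁻¹² × 1.78×10⁻³ / 1.14×10⁻⁴ = 2.93×10⁻¹⁰ F.
σ = Q/A = CV/A = 2.93×10⁻¹⁰ × 20.2 / 1.78×10⁻³ = 3.32×10⁻⁶ C/m².

3.32 μC/m²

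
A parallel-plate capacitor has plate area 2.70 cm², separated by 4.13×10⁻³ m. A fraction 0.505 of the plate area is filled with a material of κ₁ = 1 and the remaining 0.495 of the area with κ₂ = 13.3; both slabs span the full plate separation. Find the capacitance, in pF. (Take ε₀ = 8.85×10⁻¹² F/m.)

C ≈ 4.10 pF

A = 2.70 cm² = 2.70×10⁻⁴ m².
Side-by-side slabs ⇒ two capacitors in parallel, each spanning the full gap.
C₁ = κ₁ε₀A₁/d = 1.00 × 8.85×10⁻¹² × 1.36×10⁻⁴ / 4.13×10⁻³ = 2.92×10⁻¹³ F.
C₂ = κ₂ε₀A₂/d = 13.3 × 8.85×10⁻¹² × 1.34×10⁻⁴ / 4.13×10⁻³ = 3.81×10⁻¹² F.
C = C₁ + C₂ = 4.10×10⁻¹² F.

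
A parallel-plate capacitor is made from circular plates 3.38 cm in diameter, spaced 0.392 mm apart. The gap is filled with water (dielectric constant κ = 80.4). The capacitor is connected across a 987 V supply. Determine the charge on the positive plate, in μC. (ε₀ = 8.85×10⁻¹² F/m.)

Q ≈ 1.61 μC

A = π(3.38/2 cm)² = 8.97×10⁻⁴ m².
C = κε₀A/d = 80.4 × 8.85×10⁻¹² × 8.97×10⁻⁴ / 3.92×10⁻⁴ = 1.63×10⁻⁹ F.
Q = CV = 1.63×10⁻⁹ × 987 = 1.61×10⁻⁶ C.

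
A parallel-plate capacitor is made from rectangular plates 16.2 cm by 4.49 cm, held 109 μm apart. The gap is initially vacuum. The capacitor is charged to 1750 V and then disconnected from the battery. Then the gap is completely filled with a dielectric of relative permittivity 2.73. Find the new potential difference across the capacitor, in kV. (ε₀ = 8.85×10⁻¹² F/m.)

A = 16.2 × 4.49 cm² = 7.27×10⁻³ m².
Initially C₁ = ε₀A/d = 8.85×10⁻¹² × 7.27×10⁻³ / 1.09×10⁻⁴ = 5.91×10⁻¹⁰ F.
V₁ = 1.75×10³ V.
Isolated ⇒ Q is held fixed. C₂ = 2.73 C₁ and V = Q/C, so V₂/V₁ = C₁/C₂ = 0.366.
V₂ = 0.366 × 1.75×10³ = 6.41×10² V.

0.641 kV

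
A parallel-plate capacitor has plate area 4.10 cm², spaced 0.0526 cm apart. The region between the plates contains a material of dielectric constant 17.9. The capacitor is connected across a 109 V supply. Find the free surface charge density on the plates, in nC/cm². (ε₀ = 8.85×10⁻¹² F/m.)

σ ≈ 3.28 nC/cm²

A = 4.10 cm² = 4.10×10⁻⁴ m².
C = κε₀A/d = 17.9 × 8.85×10⁻¹² × 4.10×10⁻⁴ / 5.26×10⁻⁴ = 1.23×10⁻¹⁰ F.
σ = Q/A = CV/A = 1.23×10⁻¹⁰ × 109 / 4.10×10⁻⁴ = 3.28×10⁻⁵ C/m².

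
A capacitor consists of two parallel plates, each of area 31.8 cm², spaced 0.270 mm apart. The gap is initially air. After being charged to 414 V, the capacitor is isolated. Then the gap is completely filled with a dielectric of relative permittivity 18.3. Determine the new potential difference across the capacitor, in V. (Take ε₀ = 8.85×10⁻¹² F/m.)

V ≈ 22.6 V

A = 31.8 cm² = 3.18×10⁻³ m².
Initially C₁ = ε₀A/d = 8.85×10⁻¹² × 3.18×10⁻³ / 2.70×10⁻⁴ = 1.04×10⁻¹⁰ F.
V₁ = 4.14×10² V.
Isolated ⇒ Q is held fixed. C₂ = 18.3 C₁ and V = Q/C, so V₂/V₁ = C₁/C₂ = 0.0546.
V₂ = 0.0546 × 4.14×10² = 22.6 V.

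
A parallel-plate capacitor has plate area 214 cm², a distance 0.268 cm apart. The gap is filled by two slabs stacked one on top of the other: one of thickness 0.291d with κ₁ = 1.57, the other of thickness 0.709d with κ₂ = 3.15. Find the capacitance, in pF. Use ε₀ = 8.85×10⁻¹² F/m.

C ≈ 172 pF

A = 214 cm² = 2.14×10⁻² m².
Stacked slabs ⇒ two capacitors in series, each with the full plate area.
C₁ = κ₁ε₀A/d₁ = 1.57 × 8.85×10⁻¹² × 2.14×10⁻² / 7.80×10⁻⁴ = 3.81×10⁻¹⁰ F.
C₂ = κ₂ε₀A/d₂ = 3.15 × 8.85×10⁻¹² × 2.14×10⁻² / 1.90×10⁻³ = 3.14×10⁻¹⁰ F.
C = (1/C₁ + 1/C₂)⁻¹ = 1.72×10⁻¹⁰ F.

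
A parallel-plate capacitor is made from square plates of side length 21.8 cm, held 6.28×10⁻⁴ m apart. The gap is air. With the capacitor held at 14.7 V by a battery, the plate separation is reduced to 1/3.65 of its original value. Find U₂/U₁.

Battery connected ⇒ V is held fixed.
C₂ = 3.65 C₁ and U = ½CV², so U₂/U₁ = C₂/C₁ = 3.65.

3.65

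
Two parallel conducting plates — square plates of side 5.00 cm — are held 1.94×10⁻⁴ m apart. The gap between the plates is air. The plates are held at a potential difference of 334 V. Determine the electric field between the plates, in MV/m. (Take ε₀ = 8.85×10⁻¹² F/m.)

E ≈ 1.72 MV/m

E = V/d = 334 / 1.94×10⁻⁴ = 1.72×10⁶ V/m.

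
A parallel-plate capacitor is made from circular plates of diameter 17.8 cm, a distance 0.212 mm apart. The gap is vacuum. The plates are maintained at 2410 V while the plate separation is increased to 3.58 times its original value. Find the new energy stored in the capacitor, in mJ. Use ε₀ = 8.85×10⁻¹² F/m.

A = π(17.8/2 cm)² = 2.49×10⁻² m².
Initially C₁ = ε₀A/d = 8.85×10⁻¹² × 2.49×10⁻² / 2.12×10⁻⁴ = 1.04×10⁻⁹ F.
U₁ = 3.02×10⁻³ J.
Battery connected ⇒ V is held fixed. C₂ = 0.279 C₁ and U = ½CV², so U₂/U₁ = C₂/C₁ = 0.279.
U₂ = 0.279 × 3.02×10⁻³ = 8.43×10⁻⁴ J.

0.843 mJ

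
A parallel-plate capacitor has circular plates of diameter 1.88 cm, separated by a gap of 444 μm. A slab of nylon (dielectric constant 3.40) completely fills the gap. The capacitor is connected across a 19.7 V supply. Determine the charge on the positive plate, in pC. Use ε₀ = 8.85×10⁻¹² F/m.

371 pC

A = π(1.88/2 cm)² = 2.78×10⁻⁴ m².
C = κε₀A/d = 3.40 × 8.85×10⁻¹² × 2.78×10⁻⁴ / 4.44×10⁻⁴ = 1.88×10⁻¹¹ F.
Q = CV = 1.88×10⁻¹¹ × 19.7 = 3.71×10⁻¹⁰ C.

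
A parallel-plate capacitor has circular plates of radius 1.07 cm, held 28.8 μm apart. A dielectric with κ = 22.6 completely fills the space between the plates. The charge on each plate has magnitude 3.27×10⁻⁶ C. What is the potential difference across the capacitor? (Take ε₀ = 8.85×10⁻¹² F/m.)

V ≈ 1.31 kV

A = π(1.07 cm)² = 3.60×10⁻⁴ m².
C = κε₀A/d = 22.6 × 8.85×10⁻¹² × 3.60×10⁻⁴ / 2.88×10⁻⁵ = 2.50×10⁻⁹ F.
V = Q/C = 3.27×10⁻⁶ / 2.50×10⁻⁹ = 1.31×10³ V.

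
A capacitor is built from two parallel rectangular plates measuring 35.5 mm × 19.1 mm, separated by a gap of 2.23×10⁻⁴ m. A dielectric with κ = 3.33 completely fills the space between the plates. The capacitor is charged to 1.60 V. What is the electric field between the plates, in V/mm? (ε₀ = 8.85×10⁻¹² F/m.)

E = V/d = 1.60 / 2.23×10⁻⁴ = 7.17×10³ V/m.

E ≈ 7.17 V/mm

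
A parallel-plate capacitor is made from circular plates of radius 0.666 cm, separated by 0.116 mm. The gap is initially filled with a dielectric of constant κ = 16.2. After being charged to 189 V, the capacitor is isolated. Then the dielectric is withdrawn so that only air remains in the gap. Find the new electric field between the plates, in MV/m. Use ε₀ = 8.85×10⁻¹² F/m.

A = π(0.666 cm)² = 1.39×10⁻⁴ m².
Initially C₁ = κε₀A/d = 16.2 × 8.85×10⁻¹² × 1.39×10⁻⁴ / 1.16×10⁻⁴ = 1.72×10⁻¹⁰ F.
E₁ = 1.63×10⁶ V/m.
Isolated ⇒ Q is held fixed. V₂ = Q/C₂ = V₁/0.0617; E = V/d, so E₂/E₁ = (V₂/V₁)(d₁/d₂) = 16.2.
E₂ = 16.2 × 1.63×10⁶ = 2.64×10⁷ V/m.

E ≈ 26.4 MV/m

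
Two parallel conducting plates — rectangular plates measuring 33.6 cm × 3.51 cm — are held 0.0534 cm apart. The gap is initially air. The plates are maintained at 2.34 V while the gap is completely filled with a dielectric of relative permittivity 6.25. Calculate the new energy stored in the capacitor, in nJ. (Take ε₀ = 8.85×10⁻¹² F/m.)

A = 33.6 × 3.51 cm² = 1.18×10⁻² m².
Initially C₁ = ε₀A/d = 8.85×10⁻¹² × 1.18×10⁻² / 5.34×10⁻⁴ = 1.95×10⁻¹⁰ F.
U₁ = 5.35×10⁻¹⁰ J.
Battery connected ⇒ V is held fixed. C₂ = 6.25 C₁ and U = ½CV², so U₂/U₁ = C₂/C₁ = 6.25.
U₂ = 6.25 × 5.35×10⁻¹⁰ = 3.34×10⁻⁹ J.

3.34 nJ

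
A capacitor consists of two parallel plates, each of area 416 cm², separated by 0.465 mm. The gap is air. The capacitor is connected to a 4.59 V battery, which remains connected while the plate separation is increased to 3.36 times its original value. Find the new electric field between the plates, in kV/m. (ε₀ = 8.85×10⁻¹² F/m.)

2.94 kV/m

A = 416 cm² = 4.16×10⁻² m².
Initially C₁ = ε₀A/d = 8.85×10⁻¹² × 4.16×10⁻² / 4.65×10⁻⁴ = 7.92×10⁻¹⁰ F.
E₁ = 9.87×10³ V/m.
Battery connected ⇒ V is held fixed. E = V/d, so E₂/E₁ = d₁/d₂ = 0.298.
E₂ = 0.298 × 9.87×10³ = 2.94×10³ V/m.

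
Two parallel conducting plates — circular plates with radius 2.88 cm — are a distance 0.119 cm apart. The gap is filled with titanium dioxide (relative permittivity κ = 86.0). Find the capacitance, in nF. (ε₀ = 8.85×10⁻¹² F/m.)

1.67 nF

A = π(2.88 cm)² = 2.61×10⁻³ m².
C = κε₀A/d = 86.0 × 8.85×10⁻¹² × 2.61×10⁻³ / 1.19×10⁻³ = 1.67×10⁻⁹ F.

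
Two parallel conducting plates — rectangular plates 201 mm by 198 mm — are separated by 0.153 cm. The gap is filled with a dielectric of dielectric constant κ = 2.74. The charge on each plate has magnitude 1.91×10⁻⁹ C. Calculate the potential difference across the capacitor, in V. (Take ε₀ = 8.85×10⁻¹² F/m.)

A = 201 × 198 mm² = 3.98×10⁻² m².
C = κε₀A/d = 2.74 × 8.85×10⁻¹² × 3.98×10⁻² / 1.53×10⁻³ = 6.31×10⁻¹⁰ F.
V = Q/C = 1.91×10⁻⁹ / 6.31×10⁻¹⁰ = 3.03 V.

3.03 V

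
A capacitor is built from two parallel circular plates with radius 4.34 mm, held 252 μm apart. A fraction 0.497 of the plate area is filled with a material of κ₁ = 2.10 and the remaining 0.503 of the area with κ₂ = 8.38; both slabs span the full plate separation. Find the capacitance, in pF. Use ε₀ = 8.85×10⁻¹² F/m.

C ≈ 10.9 pF

A = π(4.34 mm)² = 5.92×10⁻⁵ m².
Side-by-side slabs ⇒ two capacitors in parallel, each spanning the full gap.
C₁ = κ₁ε₀A₁/d = 2.10 × 8.85×10⁻¹² × 2.94×10⁻⁵ / 2.52×10⁻⁴ = 2.17×10⁻¹² F.
C₂ = κ₂ε₀A₂/d = 8.38 × 8.85×10⁻¹² × 2.98×10⁻⁵ / 2.52×10⁻⁴ = 8.76×10⁻¹² F.
C = C₁ + C₂ = 1.09×10⁻¹¹ F.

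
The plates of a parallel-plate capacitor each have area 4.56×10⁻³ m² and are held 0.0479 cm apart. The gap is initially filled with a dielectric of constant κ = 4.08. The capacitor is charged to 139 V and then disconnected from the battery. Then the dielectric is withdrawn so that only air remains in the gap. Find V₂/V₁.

4.08

Isolated ⇒ Q is held fixed.
C₂ = 0.245 C₁ and V = Q/C, so V₂/V₁ = C₁/C₂ = 4.08.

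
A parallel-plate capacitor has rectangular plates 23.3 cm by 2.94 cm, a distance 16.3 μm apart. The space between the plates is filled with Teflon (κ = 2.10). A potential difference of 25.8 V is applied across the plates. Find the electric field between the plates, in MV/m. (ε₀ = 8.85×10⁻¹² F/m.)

E = V/d = 25.8 / 1.63×10⁻⁵ = 1.58×10⁶ V/m.

1.58 MV/m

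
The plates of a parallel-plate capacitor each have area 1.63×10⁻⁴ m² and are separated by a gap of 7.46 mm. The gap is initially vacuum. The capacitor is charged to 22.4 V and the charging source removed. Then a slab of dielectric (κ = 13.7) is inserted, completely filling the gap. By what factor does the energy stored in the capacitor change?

Isolated ⇒ Q is held fixed.
C₂ = 13.7 C₁ and U = Q²/(2C), so U₂/U₁ = C₁/C₂ = 0.0730.

0.0730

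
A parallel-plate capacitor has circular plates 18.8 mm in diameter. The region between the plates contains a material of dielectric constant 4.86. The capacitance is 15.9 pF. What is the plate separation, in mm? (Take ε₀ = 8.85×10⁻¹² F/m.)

A = π(18.8/2 mm)² = 2.78×10⁻⁴ m².
d = κε₀A/C = 4.86 × 8.85×10⁻¹² × 2.78×10⁻⁴ / 1.59×10⁻¹¹ = 7.51×10⁻⁴ m.

d ≈ 0.751 mm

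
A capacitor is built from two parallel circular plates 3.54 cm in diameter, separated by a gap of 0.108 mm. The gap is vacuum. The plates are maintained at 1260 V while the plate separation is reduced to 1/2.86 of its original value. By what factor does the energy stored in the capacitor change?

U₂/U₁ ≈ 2.86

Battery connected ⇒ V is held fixed.
C₂ = 2.86 C₁ and U = ½CV², so U₂/U₁ = C₂/C₁ = 2.86.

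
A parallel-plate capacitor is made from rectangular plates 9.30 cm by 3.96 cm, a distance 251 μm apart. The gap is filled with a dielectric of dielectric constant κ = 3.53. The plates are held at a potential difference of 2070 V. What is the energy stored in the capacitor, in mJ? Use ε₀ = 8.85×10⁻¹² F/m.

0.982 mJ

A = 9.30 × 3.96 cm² = 3.68×10⁻³ m².
C = κε₀A/d = 3.53 × 8.85×10⁻¹² × 3.68×10⁻³ / 2.51×10⁻⁴ = 4.58×10⁻¹⁰ F.
U = ½CV² = ½ × 4.58×10⁻¹⁰ × (2070)² = 9.82×10⁻⁴ J.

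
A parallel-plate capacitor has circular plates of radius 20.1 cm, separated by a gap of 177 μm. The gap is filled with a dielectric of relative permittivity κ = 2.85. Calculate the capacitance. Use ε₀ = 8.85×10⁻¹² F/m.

A = π(20.1 cm)² = 0.127 m².
C = κε₀A/d = 2.85 × 8.85×10⁻¹² × 0.127 / 1.77×10⁻⁴ = 1.81×10⁻⁸ F.

C ≈ 18.1 nF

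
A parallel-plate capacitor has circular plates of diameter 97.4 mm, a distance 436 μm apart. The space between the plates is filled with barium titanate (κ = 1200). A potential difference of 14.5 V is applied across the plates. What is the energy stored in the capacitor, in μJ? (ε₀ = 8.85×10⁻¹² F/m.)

19.1 μJ

A = π(97.4/2 mm)² = 7.45×10⁻³ m².
C = κε₀A/d = 1200 × 8.85×10⁻¹² × 7.45×10⁻³ / 4.36×10⁻⁴ = 1.81×10⁻⁷ F.
U = ½CV² = ½ × 1.81×10⁻⁷ × (14.5)² = 1.91×10⁻⁵ J.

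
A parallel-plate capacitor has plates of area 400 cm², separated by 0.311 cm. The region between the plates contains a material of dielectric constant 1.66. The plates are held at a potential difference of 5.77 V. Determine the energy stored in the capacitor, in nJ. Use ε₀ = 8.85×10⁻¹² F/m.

3.15 nJ

A = 400 cm² = 4.00×10⁻² m².
C = κε₀A/d = 1.66 × 8.85×10⁻¹² × 4.00×10⁻² / 3.11×10⁻³ = 1.89×10⁻¹⁰ F.
U = ½CV² = ½ × 1.89×10⁻¹⁰ × (5.77)² = 3.15×10⁻⁹ J.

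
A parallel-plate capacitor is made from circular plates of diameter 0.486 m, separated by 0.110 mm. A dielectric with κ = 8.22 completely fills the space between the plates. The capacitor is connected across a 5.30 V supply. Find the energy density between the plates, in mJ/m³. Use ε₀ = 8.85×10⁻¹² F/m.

84.4 mJ/m³

E = V/d = 5.30 / 1.10×10⁻⁴ = 4.82×10⁴ V/m.
u = ½κε₀E² = ½ × 8.22 × 8.85×10⁻¹² × (4.82×10⁴)² = 8.44×10⁻² J/m³.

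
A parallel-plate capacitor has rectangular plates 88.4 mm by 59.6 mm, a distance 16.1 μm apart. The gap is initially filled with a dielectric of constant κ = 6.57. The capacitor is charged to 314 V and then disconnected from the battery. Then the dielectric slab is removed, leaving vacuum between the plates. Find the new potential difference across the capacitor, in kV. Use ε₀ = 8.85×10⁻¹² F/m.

A = 88.4 × 59.6 mm² = 5.27×10⁻³ m².
Initially C₁ = κε₀A/d = 6.57 × 8.85×10⁻¹² × 5.27×10⁻³ / 1.61×10⁻⁵ = 1.90×10⁻⁸ F.
V₁ = 3.14×10² V.
Isolated ⇒ Q is held fixed. C₂ = 0.152 C₁ and V = Q/C, so V₂/V₁ = C₁/C₂ = 6.57.
V₂ = 6.57 × 3.14×10² = 2.06×10³ V.

V ≈ 2.06 kV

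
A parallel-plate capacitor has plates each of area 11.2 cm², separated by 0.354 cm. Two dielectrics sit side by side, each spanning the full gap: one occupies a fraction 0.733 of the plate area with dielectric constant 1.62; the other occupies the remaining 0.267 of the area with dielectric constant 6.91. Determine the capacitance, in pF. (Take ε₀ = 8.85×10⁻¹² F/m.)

8.49 pF

A = 11.2 cm² = 1.12×10⁻³ m².
Side-by-side slabs ⇒ two capacitors in parallel, each spanning the full gap.
C₁ = κ₁ε₀A₁/d = 1.62 × 8.85×10⁻¹² × 8.21×10⁻⁴ / 3.54×10⁻³ = 3.32×10⁻¹² F.
C₂ = κ₂ε₀A₂/d = 6.91 × 8.85×10⁻¹² × 2.99×10⁻⁴ / 3.54×10⁻³ = 5.17×10⁻¹² F.
C = C₁ + C₂ = 8.49×10⁻¹² F.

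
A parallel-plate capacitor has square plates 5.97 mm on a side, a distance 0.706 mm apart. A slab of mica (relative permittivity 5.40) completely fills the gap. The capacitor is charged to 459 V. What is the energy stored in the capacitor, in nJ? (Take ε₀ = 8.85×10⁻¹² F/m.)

U ≈ 254 nJ

A = (5.97 mm)² = 3.56×10⁻⁵ m².
C = κε₀A/d = 5.40 × 8.85×10⁻¹² × 3.56×10⁻⁵ / 7.06×10⁻⁴ = 2.41×10⁻¹² F.
U = ½CV² = ½ × 2.41×10⁻¹² × (459)² = 2.54×10⁻⁷ J.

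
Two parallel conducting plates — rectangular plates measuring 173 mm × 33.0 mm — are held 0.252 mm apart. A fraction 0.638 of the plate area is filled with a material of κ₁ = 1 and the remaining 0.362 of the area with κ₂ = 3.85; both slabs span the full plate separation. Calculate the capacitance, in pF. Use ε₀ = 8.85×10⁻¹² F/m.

C ≈ 407 pF

A = 173 × 33.0 mm² = 5.71×10⁻³ m².
Side-by-side slabs ⇒ two capacitors in parallel, each spanning the full gap.
C₁ = κ₁ε₀A₁/d = 1.00 × 8.85×10⁻¹² × 3.64×10⁻³ / 2.52×10⁻⁴ = 1.28×10⁻¹⁰ F.
C₂ = κ₂ε₀A₂/d = 3.85 × 8.85×10⁻¹² × 2.07×10⁻³ / 2.52×10⁻⁴ = 2.79×10⁻¹⁰ F.
C = C₁ + C₂ = 4.07×10⁻¹⁰ F.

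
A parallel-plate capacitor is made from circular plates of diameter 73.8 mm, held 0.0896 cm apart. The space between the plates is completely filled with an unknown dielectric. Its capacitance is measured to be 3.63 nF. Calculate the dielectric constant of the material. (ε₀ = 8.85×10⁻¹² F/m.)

85.9

A = π(73.8/2 mm)² = 4.28×10⁻³ m².
κ = Cd/(ε₀A) = 3.63×10⁻⁹ × 8.96×10⁻⁴ / (8.85×10⁻¹² × 4.28×10⁻³) = 85.9.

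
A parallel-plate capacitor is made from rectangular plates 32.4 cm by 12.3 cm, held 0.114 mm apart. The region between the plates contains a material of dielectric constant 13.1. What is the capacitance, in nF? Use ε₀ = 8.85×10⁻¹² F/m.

A = 32.4 × 12.3 cm² = 3.99×10⁻² m².
C = κε₀A/d = 13.1 × 8.85×10⁻¹² × 3.99×10⁻² / 1.14×10⁻⁴ = 4.05×10⁻⁸ F.

40.5 nF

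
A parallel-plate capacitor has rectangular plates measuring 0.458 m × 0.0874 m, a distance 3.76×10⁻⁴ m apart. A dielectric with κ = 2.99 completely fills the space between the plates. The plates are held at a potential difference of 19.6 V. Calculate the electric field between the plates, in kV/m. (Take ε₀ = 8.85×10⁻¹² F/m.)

E ≈ 52.1 kV/m

E = V/d = 19.6 / 3.76×10⁻⁴ = 5.21×10⁴ V/m.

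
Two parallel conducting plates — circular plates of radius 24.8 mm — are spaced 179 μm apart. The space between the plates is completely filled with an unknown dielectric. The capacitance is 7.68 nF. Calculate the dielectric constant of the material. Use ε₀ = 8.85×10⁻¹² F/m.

A = π(24.8 mm)² = 1.93×10⁻³ m².
κ = Cd/(ε₀A) = 7.68×10⁻⁹ × 1.79×10⁻⁴ / (8.85×10⁻¹² × 1.93×10⁻³) = 80.4.

κ ≈ 80.4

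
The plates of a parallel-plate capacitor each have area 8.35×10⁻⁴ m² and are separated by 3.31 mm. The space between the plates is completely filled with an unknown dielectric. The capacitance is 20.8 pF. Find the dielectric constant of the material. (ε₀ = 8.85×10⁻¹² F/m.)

κ = Cd/(ε₀A) = 2.08×10⁻¹¹ × 3.31×10⁻³ / (8.85×10⁻¹² × 8.35×10⁻⁴) = 9.32.

9.32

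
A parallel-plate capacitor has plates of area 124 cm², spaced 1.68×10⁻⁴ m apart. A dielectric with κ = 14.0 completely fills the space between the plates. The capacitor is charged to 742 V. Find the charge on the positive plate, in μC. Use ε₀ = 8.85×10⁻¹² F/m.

A = 124 cm² = 1.24×10⁻² m².
C = κε₀A/d = 14.0 × 8.85×10⁻¹² × 1.24×10⁻² / 1.68×10⁻⁴ = 9.15×10⁻⁹ F.
Q = CV = 9.15×10⁻⁹ × 742 = 6.79×10⁻⁶ C.

Q ≈ 6.79 μC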